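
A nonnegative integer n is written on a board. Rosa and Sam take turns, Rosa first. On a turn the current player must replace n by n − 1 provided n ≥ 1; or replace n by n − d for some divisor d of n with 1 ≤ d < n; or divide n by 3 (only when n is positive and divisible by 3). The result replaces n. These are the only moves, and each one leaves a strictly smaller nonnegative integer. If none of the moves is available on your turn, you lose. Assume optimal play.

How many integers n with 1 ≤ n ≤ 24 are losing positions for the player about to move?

Work bottom-up. With no move the player to move loses. Otherwise the position is W if at least one move leads to an L position for the opponent, and L if every move leads to a W.
n=0: no move → L
n=1: reaches L-position 0 → W
n=2: only reaches 1(W), which is W → L
n=3: reaches L-position 2 → W
n=4: reaches L-position 2 → W
n=5: only reaches 4(W), which is W → L
n=6: reaches L-position 2 → W
n=7: only reaches 6(W), which is W → L
n=8: reaches L-position 7 → W
n=9: only reaches 3(W), 6(W), 8(W), all W → L
n=10: reaches L-position 5 → W
n=11: only reaches 10(W), which is W → L
n=12: reaches L-position 9 → W
n=13: only reaches 12(W), which is W → L
n=14: reaches L-position 7 → W
n=15: reaches L-position 5 → W
n=16: only reaches 8(W), 12(W), 14(W), 15(W), all W → L
n=17: reaches L-position 16 → W
n=18: reaches L-position 9 → W
n=19: only reaches 18(W), which is W → L
n=20: reaches L-position 16 → W
n=21: reaches L-position 7 → W
n=22: reaches L-position 11 → W
n=23: only reaches 22(W), which is W → L
n=24: reaches L-position 16 → W
L entries with 1 ≤ n ≤ 24 (n=0 is outside the asked range and is not counted): n = 2, 5, 7, 9, 11, 13, 16, 19, 23; that makes 9.

9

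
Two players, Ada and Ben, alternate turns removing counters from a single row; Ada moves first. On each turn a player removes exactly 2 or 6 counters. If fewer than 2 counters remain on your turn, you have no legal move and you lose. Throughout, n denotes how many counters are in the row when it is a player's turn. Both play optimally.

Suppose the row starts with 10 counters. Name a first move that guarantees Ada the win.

Remove 2, leaving 8.

Work bottom-up. With no move the player to move loses. Otherwise the position is W if at least one move leads to an L position for the opponent, and L if every move leads to a W.
n=0: no move → L
n=1: no move → L
n=2: →0(L), so W
n=3: →1(L), so W
n=4: →2(W) only, which is W, so L
n=5: →3(W) only, which is W, so L
n=6: →4(L), so W
n=7: →5(L), so W
n=8: →6(W), 2(W) — all W, so L
n=9: →7(W), 3(W) — all W, so L
n=10: →8(L), so W
From 10, the L positions reachable in one move are: 8, 4. Any move reaching one of these is winning.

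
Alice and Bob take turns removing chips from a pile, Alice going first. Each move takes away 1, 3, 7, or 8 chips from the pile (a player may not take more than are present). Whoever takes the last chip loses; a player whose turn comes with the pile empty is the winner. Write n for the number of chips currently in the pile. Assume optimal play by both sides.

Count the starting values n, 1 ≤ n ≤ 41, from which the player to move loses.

Compute win/loss labels from the base case upward. A position with no move is W. Any other position is W if it can reach an L in one move, else L.
n=0: no move; the opponent has just taken the last chip and therefore loses → W
n=1: the only move is to 0(W), a W ⇒ L
n=2: can move to 1, which is L ⇒ W
n=3: moves to 2(W), 0(W); every one is W ⇒ L
n=4: can move to 3, which is L ⇒ W
n=5: moves to 4(W), 2(W); every one is W ⇒ L
n=6: can move to 5, which is L ⇒ W
n=7: moves to 6(W), 4(W), 0(W); every one is W ⇒ L
n=8: can move to 7, which is L ⇒ W
n=9: can move to 1, which is L ⇒ W
n=10: can move to 7, which is L ⇒ W
n=11: can move to 3, which is L ⇒ W
n=12: can move to 5, which is L ⇒ W
n=13: can move to 5, which is L ⇒ W
n=14: can move to 7, which is L ⇒ W
n=15: can move to 7, which is L ⇒ W
n=16: moves to 15(W), 13(W), 9(W), 8(W); every one is W ⇒ L
n=17: can move to 16, which is L ⇒ W
n=18: moves to 17(W), 15(W), 11(W), 10(W); every one is W ⇒ L
n=19: can move to 18, which is L ⇒ W
n=20: moves to 19(W), 17(W), 13(W), 12(W); every one is W ⇒ L
n=21: can move to 20, which is L ⇒ W
n=22: moves to 21(W), 19(W), 15(W), 14(W); every one is W ⇒ L
n=23: can move to 22, which is L ⇒ W
n=24: can move to 16, which is L ⇒ W
n=25: can move to 22, which is L ⇒ W
n=26: can move to 18, which is L ⇒ W
n=27: can move to 20, which is L ⇒ W
n=28: can move to 20, which is L ⇒ W
n=29: can move to 22, which is L ⇒ W
n=30: can move to 22, which is L ⇒ W
n=31: moves to 30(W), 28(W), 24(W), 23(W); every one is W ⇒ L
n=32: can move to 31, which is L ⇒ W
n=33: moves to 32(W), 30(W), 26(W), 25(W); every one is W ⇒ L
n=34: can move to 33, which is L ⇒ W
n=35: moves to 34(W), 32(W), 28(W), 27(W); every one is W ⇒ L
n=36: can move to 35, which is L ⇒ W
n=37: moves to 36(W), 34(W), 30(W), 29(W); every one is W ⇒ L
n=38: can move to 37, which is L ⇒ W
n=39: can move to 31, which is L ⇒ W
n=40: can move to 37, which is L ⇒ W
n=41: can move to 33, which is L ⇒ W
L entries with 1 ≤ n ≤ 41 (the range starts at n=1): n = 1, 3, 5, 7, 16, 18, 20, 22, 31, 33, 35, 37; that makes 12.

12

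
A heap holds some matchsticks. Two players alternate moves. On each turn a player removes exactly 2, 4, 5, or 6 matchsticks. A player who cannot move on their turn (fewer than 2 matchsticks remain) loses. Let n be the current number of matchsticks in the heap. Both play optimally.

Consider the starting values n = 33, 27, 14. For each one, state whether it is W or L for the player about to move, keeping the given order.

33: L, 27: W, 14: W

Label each position W (a win for the player to move) or L (a loss). A position with no legal move is L; any other position is W exactly when some move reaches an L, and L when every move reaches a W.
n=0: no move → L
n=1: no move → L
n=2: W (go to 0, an L position)
n=3: W (go to 1, an L position)
n=4: W (go to 0, an L position)
n=5: W (go to 1, an L position)
n=6: W (go to 1, an L position)
n=7: W (go to 1, an L position)
n=8: L (options 6(W), 4(W), 3(W), 2(W) are all W)
n=9: L (options 7(W), 5(W), 4(W), 3(W) are all W)
n=10: W (go to 8, an L position)
n=11: W (go to 9, an L position)
n=12: W (go to 8, an L position)
n=13: W (go to 9, an L position)
n=14: W (go to 9, an L position)
n=15: W (go to 9, an L position)
n=16: L (options 14(W), 12(W), 11(W), 10(W) are all W)
n=17: L (options 15(W), 13(W), 12(W), 11(W) are all W)
n=18: W (go to 16, an L position)
n=19: W (go to 17, an L position)
n=20: W (go to 16, an L position)
n=21: W (go to 17, an L position)
n=22: W (go to 17, an L position)
n=23: W (go to 17, an L position)
n=24: L (options 22(W), 20(W), 19(W), 18(W) are all W)
n=25: L (options 23(W), 21(W), 20(W), 19(W) are all W)
n=26: W (go to 24, an L position)
n=27: W (go to 25, an L position)
n=28: W (go to 24, an L position)
n=29: W (go to 25, an L position)
n=30: W (go to 25, an L position)
n=31: W (go to 25, an L position)
n=32: L (options 30(W), 28(W), 27(W), 26(W) are all W)
n=33: L (options 31(W), 29(W), 28(W), 27(W) are all W)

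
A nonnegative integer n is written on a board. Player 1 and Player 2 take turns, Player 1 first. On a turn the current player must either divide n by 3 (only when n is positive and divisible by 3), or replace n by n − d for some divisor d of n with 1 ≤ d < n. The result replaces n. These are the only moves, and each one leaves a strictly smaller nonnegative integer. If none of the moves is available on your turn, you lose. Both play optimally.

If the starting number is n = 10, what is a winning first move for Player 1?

Move to 9.

Compute win/loss labels from the base case upward. A position with no move is L. Any other position is W if it can reach an L in one move, else L.
n=0: no move → L
n=1: no move → L
n=2: →1(L), so W
n=3: →1(L), so W
n=4: →2(W), 3(W) — all W, so L
n=5: →4(L), so W
n=6: →4(L), so W
n=7: →6(W) only, which is W, so L
n=8: →4(L), so W
n=9: →3(W), 6(W), 8(W) — all W, so L
n=10: →9(L), so W
From 10, the L positions reachable in one move are: 9.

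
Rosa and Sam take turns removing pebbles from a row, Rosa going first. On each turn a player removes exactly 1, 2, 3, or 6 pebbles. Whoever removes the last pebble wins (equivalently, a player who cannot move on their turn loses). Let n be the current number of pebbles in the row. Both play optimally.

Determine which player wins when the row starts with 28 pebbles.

Sam wins.

Work bottom-up. With no move the player to move loses. Otherwise the position is W if at least one move leads to an L position for the opponent, and L if every move leads to a W.
n=0: no move → L
n=1: can move to 0, which is L ⇒ W
n=2: can move to 0, which is L ⇒ W
n=3: can move to 0, which is L ⇒ W
n=4: moves to 3(W), 2(W), 1(W); every one is W ⇒ L
n=5: can move to 4, which is L ⇒ W
n=6: can move to 4, which is L ⇒ W
n=7: can move to 4, which is L ⇒ W
n=8: moves to 7(W), 6(W), 5(W), 2(W); every one is W ⇒ L
n=9: can move to 8, which is L ⇒ W
n=10: can move to 8, which is L ⇒ W
n=11: can move to 8, which is L ⇒ W
n=12: moves to 11(W), 10(W), 9(W), 6(W); every one is W ⇒ L
n=13: can move to 12, which is L ⇒ W
n=14: can move to 12, which is L ⇒ W
n=15: can move to 12, which is L ⇒ W
n=16: moves to 15(W), 14(W), 13(W), 10(W); every one is W ⇒ L
n=17: can move to 16, which is L ⇒ W
n=18: can move to 16, which is L ⇒ W
n=19: can move to 16, which is L ⇒ W
n=20: moves to 19(W), 18(W), 17(W), 14(W); every one is W ⇒ L
n=21: can move to 20, which is L ⇒ W
n=22: can move to 20, which is L ⇒ W
n=23: can move to 20, which is L ⇒ W
n=24: moves to 23(W), 22(W), 21(W), 18(W); every one is W ⇒ L
n=25: can move to 24, which is L ⇒ W
n=26: can move to 24, which is L ⇒ W
n=27: can move to 24, which is L ⇒ W
n=28: moves to 27(W), 26(W), 25(W), 22(W); every one is W ⇒ L
Every move from 28 reaches a W position, so the mover loses.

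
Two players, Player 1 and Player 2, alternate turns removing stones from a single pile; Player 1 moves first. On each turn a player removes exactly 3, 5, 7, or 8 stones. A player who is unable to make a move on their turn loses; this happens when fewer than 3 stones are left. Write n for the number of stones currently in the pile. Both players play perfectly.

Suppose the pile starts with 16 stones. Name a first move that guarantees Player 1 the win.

Use the standard recursion: the mover loses at a terminal position; elsewhere, the mover wins exactly when some move hands the opponent an L position.
n=0: no move → L
n=1: no move → L
n=2: no move → L
n=3: →0(L), so W
n=4: →1(L), so W
n=5: →2(L), so W
n=6: →1(L), so W
n=7: →2(L), so W
n=8: →1(L), so W
n=9: →2(L), so W
n=10: →2(L), so W
n=11: →8(W), 6(W), 4(W), 3(W) — all W, so L
n=12: →9(W), 7(W), 5(W), 4(W) — all W, so L
n=13: →10(W), 8(W), 6(W), 5(W) — all W, so L
n=14: →11(L), so W
n=15: →12(L), so W
n=16: →13(L), so W
From 16, the L positions reachable in one move are: 13, 11. Any move reaching one of these is winning.

Remove 3, leaving 13.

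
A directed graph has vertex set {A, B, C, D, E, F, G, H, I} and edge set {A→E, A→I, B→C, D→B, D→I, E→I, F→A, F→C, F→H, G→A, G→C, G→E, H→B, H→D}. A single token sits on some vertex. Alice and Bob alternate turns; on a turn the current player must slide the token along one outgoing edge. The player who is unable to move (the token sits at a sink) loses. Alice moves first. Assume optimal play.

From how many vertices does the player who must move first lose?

3

Label each position W (a win for the player to move) or L (a loss). A position with no legal move is L; any other position is W exactly when some move reaches an L, and L when every move reaches a W.
Every edge goes from a vertex to one that appears earlier in the order I, C, E, B, A, D, H, G, F, so processing vertices in that order labels each vertex after all of its successors.
I: no outgoing edge → L
C: no outgoing edge → L
E: can move to I, which is L ⇒ W
B: can move to C, which is L ⇒ W
A: can move to I, which is L ⇒ W
D: can move to I, which is L ⇒ W
H: moves to D(W), B(W); every one is W ⇒ L
G: can move to C, which is L ⇒ W
F: can move to H, which is L ⇒ W
The L vertices are C, H, I; that is 3 in all.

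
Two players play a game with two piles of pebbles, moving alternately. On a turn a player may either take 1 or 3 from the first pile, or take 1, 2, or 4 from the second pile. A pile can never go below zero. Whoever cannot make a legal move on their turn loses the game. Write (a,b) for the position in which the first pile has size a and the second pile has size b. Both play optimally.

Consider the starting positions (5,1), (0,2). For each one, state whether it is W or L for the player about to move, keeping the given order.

Positions with no move are L. A position that does have a move is losing for the player to move precisely when every available move leads to a winning position for the opponent. Fill in the labels:
No move ever increases a pile, so every position that can arise here has a ≤ 5 and b ≤ 2; it is enough to label the cells with 0 ≤ a ≤ 5 and 0 ≤ b ≤ 2.
Every move lowers a or b (never raises either), so fill the grid row by row in increasing a, and left to right within a row: each cell's successors are then already labelled.
      b=0  b=1  b=2
a=0:    L    W    W
a=1:    W    L    W
a=2:    L    W    W
a=3:    W    L    W
a=4:    L    W    W
a=5:    W    L    W
Cells with no legal move (terminal, hence L): (0,0).
The remaining L cells, each justified by listing all of its moves:
(1,1): only reaches (0,1)(W), (1,0)(W), all W → L
(2,0): only reaches (1,0)(W), which is W → L
(3,1): only reaches (2,1)(W), (0,1)(W), (3,0)(W), all W → L
(4,0): only reaches (3,0)(W), (1,0)(W), all W → L
(5,1): only reaches (4,1)(W), (2,1)(W), (5,0)(W), all W → L
Every other cell has at least one move into one of the L cells above, so it is W.
(5,1): one of the L cells justified above, so L
(0,2): the move to (0,0) reaches an L cell, so W

(5,1): L, (0,2): W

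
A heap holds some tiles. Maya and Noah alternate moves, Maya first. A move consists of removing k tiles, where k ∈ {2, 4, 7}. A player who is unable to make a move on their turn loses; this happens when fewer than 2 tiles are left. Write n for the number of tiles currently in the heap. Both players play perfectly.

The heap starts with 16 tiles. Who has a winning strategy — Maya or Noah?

Maya wins.

Positions with no move are L. A position that does have a move is losing for the player to move precisely when every available move leads to a winning position for the opponent. Fill in the labels:
n=0: no move → L
n=1: no move → L
n=2: →0(L), so W
n=3: →1(L), so W
n=4: →0(L), so W
n=5: →1(L), so W
n=6: →4(W), 2(W) — all W, so L
n=7: →0(L), so W
n=8: →6(L), so W
n=9: →7(W), 5(W), 2(W) — all W, so L
n=10: →6(L), so W
n=11: →9(L), so W
n=12: →10(W), 8(W), 5(W) — all W, so L
n=13: →9(L), so W
n=14: →12(L), so W
n=15: →13(W), 11(W), 8(W) — all W, so L
n=16: →12(L), so W
From 16 Maya can remove 4, leaving 12, reaching an L position.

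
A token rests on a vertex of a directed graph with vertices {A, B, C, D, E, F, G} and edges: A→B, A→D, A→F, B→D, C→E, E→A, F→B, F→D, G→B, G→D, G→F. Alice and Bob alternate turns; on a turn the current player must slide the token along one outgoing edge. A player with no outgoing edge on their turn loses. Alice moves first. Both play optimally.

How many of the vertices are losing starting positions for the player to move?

2

Build the W/L table. Terminal = L. A non-terminal position is W if it has a move to some L; otherwise it is L.
Every edge goes from a vertex to one that appears earlier in the order D, B, F, A, G, E, C, so processing vertices in that order labels each vertex after all of its successors.
D: no outgoing edge → L
B: reaches L-position D → W
F: reaches L-position D → W
A: reaches L-position D → W
G: reaches L-position D → W
E: only reaches A(W), which is W → L
C: reaches L-position E → W
The L vertices are D, E; that is 2 in all.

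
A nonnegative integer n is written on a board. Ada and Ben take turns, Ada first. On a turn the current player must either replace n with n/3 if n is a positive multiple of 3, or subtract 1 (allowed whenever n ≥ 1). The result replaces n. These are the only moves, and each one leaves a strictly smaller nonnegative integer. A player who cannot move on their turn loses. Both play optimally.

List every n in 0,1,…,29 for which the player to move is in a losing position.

0, 2, 4, 7, 9, 11, 13, 15, 17, 19, 22, 24, 26, 28

Compute win/loss labels from the base case upward. A position with no move is L. Any other position is W if it can reach an L in one move, else L.
n=0: no move → L
n=1: reaches L-position 0 → W
n=2: only reaches 1(W), which is W → L
n=3: reaches L-position 2 → W
n=4: only reaches 3(W), which is W → L
n=5: reaches L-position 4 → W
n=6: reaches L-position 2 → W
n=7: only reaches 6(W), which is W → L
n=8: reaches L-position 7 → W
n=9: only reaches 3(W), 8(W), all W → L
n=10: reaches L-position 9 → W
n=11: only reaches 10(W), which is W → L
n=12: reaches L-position 4 → W
n=13: only reaches 12(W), which is W → L
n=14: reaches L-position 13 → W
n=15: only reaches 5(W), 14(W), all W → L
n=16: reaches L-position 15 → W
n=17: only reaches 16(W), which is W → L
n=18: reaches L-position 17 → W
n=19: only reaches 18(W), which is W → L
n=20: reaches L-position 19 → W
n=21: reaches L-position 7 → W
n=22: only reaches 21(W), which is W → L
n=23: reaches L-position 22 → W
n=24: only reaches 8(W), 23(W), all W → L
n=25: reaches L-position 24 → W
n=26: only reaches 25(W), which is W → L
n=27: reaches L-position 9 → W
n=28: only reaches 27(W), which is W → L
n=29: reaches L-position 28 → W
The losing starting values of n are exactly the entries labelled L in this table (14 of them).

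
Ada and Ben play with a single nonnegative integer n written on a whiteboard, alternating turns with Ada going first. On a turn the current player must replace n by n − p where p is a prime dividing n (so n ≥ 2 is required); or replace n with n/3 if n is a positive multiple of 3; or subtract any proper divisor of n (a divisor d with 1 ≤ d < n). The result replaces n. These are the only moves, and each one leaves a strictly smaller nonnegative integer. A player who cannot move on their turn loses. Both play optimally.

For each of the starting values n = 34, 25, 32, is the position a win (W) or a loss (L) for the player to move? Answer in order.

Build the W/L table. Terminal = L. A non-terminal position is W if it has a move to some L; otherwise it is L.
n=0: no move → L
n=1: no move → L
n=2: can move to 0, which is L ⇒ W
n=3: can move to 0, which is L ⇒ W
n=4: moves to 2(W), 3(W); every one is W ⇒ L
n=5: can move to 0, which is L ⇒ W
n=6: can move to 4, which is L ⇒ W
n=7: can move to 0, which is L ⇒ W
n=8: can move to 4, which is L ⇒ W
n=9: moves to 3(W), 6(W), 8(W); every one is W ⇒ L
n=10: can move to 9, which is L ⇒ W
n=11: can move to 0, which is L ⇒ W
n=12: can move to 4, which is L ⇒ W
n=13: can move to 0, which is L ⇒ W
n=14: moves to 7(W), 12(W), 13(W); every one is W ⇒ L
n=15: can move to 14, which is L ⇒ W
n=16: can move to 14, which is L ⇒ W
n=17: can move to 0, which is L ⇒ W
n=18: can move to 9, which is L ⇒ W
n=19: can move to 0, which is L ⇒ W
n=20: moves to 10(W), 15(W), 16(W), 18(W), 19(W); every one is W ⇒ L
n=21: can move to 14, which is L ⇒ W
n=22: can move to 20, which is L ⇒ W
n=23: can move to 0, which is L ⇒ W
n=24: can move to 20, which is L ⇒ W
n=25: can move to 20, which is L ⇒ W
n=26: moves to 13(W), 24(W), 25(W); every one is W ⇒ L
n=27: can move to 9, which is L ⇒ W
n=28: can move to 14, which is L ⇒ W
n=29: can move to 0, which is L ⇒ W
n=30: can move to 20, which is L ⇒ W
n=31: can move to 0, which is L ⇒ W
n=32: moves to 16(W), 24(W), 28(W), 30(W), 31(W); every one is W ⇒ L
n=33: can move to 32, which is L ⇒ W
n=34: can move to 32, which is L ⇒ W

34: W, 25: W, 32: L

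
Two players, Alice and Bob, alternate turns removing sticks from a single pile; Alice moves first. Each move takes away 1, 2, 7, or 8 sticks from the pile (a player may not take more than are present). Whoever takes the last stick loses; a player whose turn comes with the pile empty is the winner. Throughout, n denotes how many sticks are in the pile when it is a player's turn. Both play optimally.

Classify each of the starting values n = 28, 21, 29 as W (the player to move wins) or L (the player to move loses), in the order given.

Use the standard recursion: the mover wins at a terminal position; elsewhere, the mover wins exactly when some move hands the opponent an L position.
n=0: no move; the opponent has just taken the last stick and therefore loses → W
n=1: only reaches 0(W), which is W → L
n=2: reaches L-position 1 → W
n=3: reaches L-position 1 → W
n=4: only reaches 3(W), 2(W), all W → L
n=5: reaches L-position 4 → W
n=6: reaches L-position 4 → W
n=7: only reaches 6(W), 5(W), 0(W), all W → L
n=8: reaches L-position 7 → W
n=9: reaches L-position 7 → W
n=10: only reaches 9(W), 8(W), 3(W), 2(W), all W → L
n=11: reaches L-position 10 → W
n=12: reaches L-position 10 → W
n=13: only reaches 12(W), 11(W), 6(W), 5(W), all W → L
n=14: reaches L-position 13 → W
n=15: reaches L-position 13 → W
n=16: only reaches 15(W), 14(W), 9(W), 8(W), all W → L
n=17: reaches L-position 16 → W
n=18: reaches L-position 16 → W
n=19: only reaches 18(W), 17(W), 12(W), 11(W), all W → L
n=20: reaches L-position 19 → W
n=21: reaches L-position 19 → W
n=22: only reaches 21(W), 20(W), 15(W), 14(W), all W → L
n=23: reaches L-position 22 → W
n=24: reaches L-position 22 → W
n=25: only reaches 24(W), 23(W), 18(W), 17(W), all W → L
n=26: reaches L-position 25 → W
n=27: reaches L-position 25 → W
n=28: only reaches 27(W), 26(W), 21(W), 20(W), all W → L
n=29: reaches L-position 28 → W

28: L, 21: W, 29: W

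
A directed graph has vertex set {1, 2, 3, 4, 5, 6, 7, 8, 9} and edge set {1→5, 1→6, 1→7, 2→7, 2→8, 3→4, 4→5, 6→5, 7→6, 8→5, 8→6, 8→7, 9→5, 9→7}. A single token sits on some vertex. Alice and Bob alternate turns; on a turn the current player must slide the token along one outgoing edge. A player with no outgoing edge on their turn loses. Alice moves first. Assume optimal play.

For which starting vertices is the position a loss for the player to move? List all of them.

3, 5, 7

Classify positions by backward induction: terminal positions (no move available) are L. From any other position, the mover wins iff some move reaches an L.
Every edge goes from a vertex to one that appears earlier in the order 5, 6, 7, 1, 4, 8, 2, 9, 3, so processing vertices in that order labels each vertex after all of its successors.
5: no outgoing edge → L
6: →5(L), so W
7: →6(W) only, which is W, so L
1: →7(L), so W
4: →5(L), so W
8: →7(L), so W
2: →7(L), so W
9: →7(L), so W
3: →4(W) only, which is W, so L
Reading off the rows marked L gives the requested list; there are 3 such vertices.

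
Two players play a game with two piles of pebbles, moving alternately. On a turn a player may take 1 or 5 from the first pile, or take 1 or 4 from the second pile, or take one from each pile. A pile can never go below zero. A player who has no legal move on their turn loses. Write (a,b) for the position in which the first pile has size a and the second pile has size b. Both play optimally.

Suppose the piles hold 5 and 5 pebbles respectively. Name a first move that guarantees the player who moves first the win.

Work bottom-up. With no move the player to move loses. Otherwise the position is W if at least one move leads to an L position for the opponent, and L if every move leads to a W.
No move ever increases a pile, so every position that can arise here has a ≤ 5 and b ≤ 5; it is enough to label the cells with 0 ≤ a ≤ 5 and 0 ≤ b ≤ 5.
Every move lowers a or b (never raises either), so fill the grid row by row in increasing a, and left to right within a row: each cell's successors are then already labelled.
      b=0  b=1  b=2  b=3  b=4  b=5
a=0:    L    W    L    W    W    L
a=1:    W    W    W    W    L    W
a=2:    L    W    L    W    W    W
a=3:    W    W    W    W    L    W
a=4:    L    W    L    W    W    W
a=5:    W    W    W    W    L    W
Cells with no legal move (terminal, hence L): (0,0).
The remaining L cells, each justified by listing all of its moves:
(0,2): the only move is to (0,1)(W), a W ⇒ L
(0,5): moves to (0,4)(W), (0,1)(W); every one is W ⇒ L
(1,4): moves to (0,4)(W), (1,3)(W), (1,0)(W), (0,3)(W); every one is W ⇒ L
(2,0): the only move is to (1,0)(W), a W ⇒ L
(2,2): moves to (1,2)(W), (2,1)(W), (1,1)(W); every one is W ⇒ L
(3,4): moves to (2,4)(W), (3,3)(W), (3,0)(W), (2,3)(W); every one is W ⇒ L
(4,0): the only move is to (3,0)(W), a W ⇒ L
(4,2): moves to (3,2)(W), (4,1)(W), (3,1)(W); every one is W ⇒ L
(5,4): moves to (4,4)(W), (0,4)(W), (5,3)(W), (5,0)(W), (4,3)(W); every one is W ⇒ L
Every other cell has at least one move into one of the L cells above, so it is W.
From (5,5), the L positions reachable in one move are: (0,5), (5,4). Any move reaching one of these is winning.

Move to (0,5).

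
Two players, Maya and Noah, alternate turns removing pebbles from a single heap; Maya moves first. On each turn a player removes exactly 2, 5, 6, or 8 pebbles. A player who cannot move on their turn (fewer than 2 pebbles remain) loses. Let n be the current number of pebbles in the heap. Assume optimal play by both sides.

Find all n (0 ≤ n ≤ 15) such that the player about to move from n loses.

Build the W/L table. Terminal = L. A non-terminal position is W if it has a move to some L; otherwise it is L.
n=0: no move → L
n=1: no move → L
n=2: can move to 0, which is L ⇒ W
n=3: can move to 1, which is L ⇒ W
n=4: the only move is to 2(W), a W ⇒ L
n=5: can move to 0, which is L ⇒ W
n=6: can move to 4, which is L ⇒ W
n=7: can move to 1, which is L ⇒ W
n=8: can move to 0, which is L ⇒ W
n=9: can move to 4, which is L ⇒ W
n=10: can move to 4, which is L ⇒ W
n=11: moves to 9(W), 6(W), 5(W), 3(W); every one is W ⇒ L
n=12: can move to 4, which is L ⇒ W
n=13: can move to 11, which is L ⇒ W
n=14: moves to 12(W), 9(W), 8(W), 6(W); every one is W ⇒ L
n=15: moves to 13(W), 10(W), 9(W), 7(W); every one is W ⇒ L
Reading off the rows marked L gives the requested list; there are 6 such values of n.

0, 1, 4, 11, 14, 15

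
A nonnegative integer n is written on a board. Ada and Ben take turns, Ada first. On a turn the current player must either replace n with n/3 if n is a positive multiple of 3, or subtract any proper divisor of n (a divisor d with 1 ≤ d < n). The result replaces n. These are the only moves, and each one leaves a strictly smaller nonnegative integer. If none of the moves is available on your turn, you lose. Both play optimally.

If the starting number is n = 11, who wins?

Classify positions by backward induction: terminal positions (no move available) are L. From any other position, the mover wins iff some move reaches an L.
n=0: no move → L
n=1: no move → L
n=2: reaches L-position 1 → W
n=3: reaches L-position 1 → W
n=4: only reaches 2(W), 3(W), all W → L
n=5: reaches L-position 4 → W
n=6: reaches L-position 4 → W
n=7: only reaches 6(W), which is W → L
n=8: reaches L-position 4 → W
n=9: only reaches 3(W), 6(W), 8(W), all W → L
n=10: reaches L-position 9 → W
n=11: only reaches 10(W), which is W → L
Every move from 11 reaches a W position, so the mover loses.

Ben wins.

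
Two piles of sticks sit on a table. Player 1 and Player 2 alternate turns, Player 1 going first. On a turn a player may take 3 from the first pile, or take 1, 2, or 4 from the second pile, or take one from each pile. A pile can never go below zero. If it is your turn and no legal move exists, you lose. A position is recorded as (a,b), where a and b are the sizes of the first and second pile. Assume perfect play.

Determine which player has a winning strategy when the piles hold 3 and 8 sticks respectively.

Player 2 wins.

Use the standard recursion: the mover loses at a terminal position; elsewhere, the mover wins exactly when some move hands the opponent an L position.
No move ever increases a pile, so every position that can arise here has a ≤ 3 and b ≤ 8; it is enough to label the cells with 0 ≤ a ≤ 3 and 0 ≤ b ≤ 8.
Every move lowers a or b (never raises either), so fill the grid row by row in increasing a, and left to right within a row: each cell's successors are then already labelled.
      b=0  b=1  b=2  b=3  b=4  b=5  b=6  b=7  b=8
a=0:    L    W    W    L    W    W    L    W    W
a=1:    L    W    W    L    W    W    L    W    W
a=2:    L    W    W    L    W    W    L    W    W
a=3:    W    W    L    W    W    L    W    W    L
Cells with no legal move (terminal, hence L): (0,0), (1,0), (2,0).
The remaining L cells, each justified by listing all of its moves:
(0,3): moves to (0,2)(W), (0,1)(W); every one is W ⇒ L
(0,6): moves to (0,5)(W), (0,4)(W), (0,2)(W); every one is W ⇒ L
(1,3): moves to (1,2)(W), (1,1)(W), (0,2)(W); every one is W ⇒ L
(1,6): moves to (1,5)(W), (1,4)(W), (1,2)(W), (0,5)(W); every one is W ⇒ L
(2,3): moves to (2,2)(W), (2,1)(W), (1,2)(W); every one is W ⇒ L
(2,6): moves to (2,5)(W), (2,4)(W), (2,2)(W), (1,5)(W); every one is W ⇒ L
(3,2): moves to (0,2)(W), (3,1)(W), (3,0)(W), (2,1)(W); every one is W ⇒ L
(3,5): moves to (0,5)(W), (3,4)(W), (3,3)(W), (3,1)(W), (2,4)(W); every one is W ⇒ L
(3,8): moves to (0,8)(W), (3,7)(W), (3,6)(W), (3,4)(W), (2,7)(W); every one is W ⇒ L
Every other cell has at least one move into one of the L cells above, so it is W.
The starting position (3,8) is L: whatever Player 1 does, the opponent receives a W position.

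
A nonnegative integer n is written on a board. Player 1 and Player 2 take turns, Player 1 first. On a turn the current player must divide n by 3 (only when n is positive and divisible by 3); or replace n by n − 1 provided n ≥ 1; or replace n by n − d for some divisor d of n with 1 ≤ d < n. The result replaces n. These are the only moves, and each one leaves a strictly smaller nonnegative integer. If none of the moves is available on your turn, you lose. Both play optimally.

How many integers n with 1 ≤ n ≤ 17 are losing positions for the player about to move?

Positions with no move are L. A position that does have a move is losing for the player to move precisely when every available move leads to a winning position for the opponent. Fill in the labels:
n=0: no move → L
n=1: can move to 0, which is L ⇒ W
n=2: the only move is to 1(W), a W ⇒ L
n=3: can move to 2, which is L ⇒ W
n=4: can move to 2, which is L ⇒ W
n=5: the only move is to 4(W), a W ⇒ L
n=6: can move to 2, which is L ⇒ W
n=7: the only move is to 6(W), a W ⇒ L
n=8: can move to 7, which is L ⇒ W
n=9: moves to 3(W), 6(W), 8(W); every one is W ⇒ L
n=10: can move to 5, which is L ⇒ W
n=11: the only move is to 10(W), a W ⇒ L
n=12: can move to 9, which is L ⇒ W
n=13: the only move is to 12(W), a W ⇒ L
n=14: can move to 7, which is L ⇒ W
n=15: can move to 5, which is L ⇒ W
n=16: moves to 8(W), 12(W), 14(W), 15(W); every one is W ⇒ L
n=17: can move to 16, which is L ⇒ W
L entries with 1 ≤ n ≤ 17 (n=0 is outside the asked range and is not counted): n = 2, 5, 7, 9, 11, 13, 16; that makes 7.

7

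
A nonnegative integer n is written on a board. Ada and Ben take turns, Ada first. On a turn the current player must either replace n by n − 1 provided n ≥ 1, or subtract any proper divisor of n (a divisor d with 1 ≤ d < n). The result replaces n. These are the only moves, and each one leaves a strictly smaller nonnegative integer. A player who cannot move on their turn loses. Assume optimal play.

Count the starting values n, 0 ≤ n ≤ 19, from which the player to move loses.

Compute win/loss labels from the base case upward. A position with no move is L. Any other position is W if it can reach an L in one move, else L.
n=0: no move → L
n=1: W (go to 0, an L position)
n=2: L (sole option 1(W) is W)
n=3: W (go to 2, an L position)
n=4: W (go to 2, an L position)
n=5: L (sole option 4(W) is W)
n=6: W (go to 5, an L position)
n=7: L (sole option 6(W) is W)
n=8: W (go to 7, an L position)
n=9: L (options 6(W), 8(W) are all W)
n=10: W (go to 5, an L position)
n=11: L (sole option 10(W) is W)
n=12: W (go to 9, an L position)
n=13: L (sole option 12(W) is W)
n=14: W (go to 7, an L position)
n=15: L (options 10(W), 12(W), 14(W) are all W)
n=16: W (go to 15, an L position)
n=17: L (sole option 16(W) is W)
n=18: W (go to 9, an L position)
n=19: L (sole option 18(W) is W)
L entries with 0 ≤ n ≤ 19: n = 0, 2, 5, 7, 9, 11, 13, 15, 17, 19; that makes 10.

10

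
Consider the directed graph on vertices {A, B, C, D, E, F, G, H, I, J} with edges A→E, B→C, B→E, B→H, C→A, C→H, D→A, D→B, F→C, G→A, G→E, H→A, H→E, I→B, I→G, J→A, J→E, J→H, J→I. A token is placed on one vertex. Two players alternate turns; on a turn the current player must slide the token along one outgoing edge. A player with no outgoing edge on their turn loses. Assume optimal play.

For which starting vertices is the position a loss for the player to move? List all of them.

Use the standard recursion: the mover loses at a terminal position; elsewhere, the mover wins exactly when some move hands the opponent an L position.
Every edge goes from a vertex to one that appears earlier in the order E, A, H, C, B, D, G, F, I, J, so processing vertices in that order labels each vertex after all of its successors.
E: no outgoing edge → L
A: can move to E, which is L ⇒ W
H: can move to E, which is L ⇒ W
C: moves to H(W), A(W); every one is W ⇒ L
B: can move to C, which is L ⇒ W
D: moves to B(W), A(W); every one is W ⇒ L
G: can move to E, which is L ⇒ W
F: can move to C, which is L ⇒ W
I: moves to G(W), B(W); every one is W ⇒ L
J: can move to I, which is L ⇒ W
Reading off the rows marked L gives the requested list; there are 4 such vertices.

C, D, E, I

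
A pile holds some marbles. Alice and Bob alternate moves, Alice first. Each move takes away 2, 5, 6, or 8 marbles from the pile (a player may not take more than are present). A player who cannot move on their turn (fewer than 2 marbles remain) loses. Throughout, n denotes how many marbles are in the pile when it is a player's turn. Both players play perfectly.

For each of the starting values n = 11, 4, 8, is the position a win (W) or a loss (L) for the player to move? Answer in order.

11: L, 4: L, 8: W

Classify positions by backward induction: terminal positions (no move available) are L. From any other position, the mover wins iff some move reaches an L.
n=0: no move → L
n=1: no move → L
n=2: W (go to 0, an L position)
n=3: W (go to 1, an L position)
n=4: L (sole option 2(W) is W)
n=5: W (go to 0, an L position)
n=6: W (go to 4, an L position)
n=7: W (go to 1, an L position)
n=8: W (go to 0, an L position)
n=9: W (go to 4, an L position)
n=10: W (go to 4, an L position)
n=11: L (options 9(W), 6(W), 5(W), 3(W) are all W)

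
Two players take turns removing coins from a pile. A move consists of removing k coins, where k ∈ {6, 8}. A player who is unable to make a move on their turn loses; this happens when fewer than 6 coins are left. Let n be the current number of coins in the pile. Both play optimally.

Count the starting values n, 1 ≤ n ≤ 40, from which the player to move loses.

Use the standard recursion: the mover loses at a terminal position; elsewhere, the mover wins exactly when some move hands the opponent an L position.
n=0: no move → L
n=1: no move → L
n=2: no move → L
n=3: no move → L
n=4: no move → L
n=5: no move → L
n=6: W (go to 0, an L position)
n=7: W (go to 1, an L position)
n=8: W (go to 2, an L position)
n=9: W (go to 3, an L position)
n=10: W (go to 4, an L position)
n=11: W (go to 5, an L position)
n=12: W (go to 4, an L position)
n=13: W (go to 5, an L position)
n=14: L (options 8(W), 6(W) are all W)
n=15: L (options 9(W), 7(W) are all W)
n=16: L (options 10(W), 8(W) are all W)
n=17: L (options 11(W), 9(W) are all W)
n=18: L (options 12(W), 10(W) are all W)
n=19: L (options 13(W), 11(W) are all W)
n=20: W (go to 14, an L position)
n=21: W (go to 15, an L position)
n=22: W (go to 16, an L position)
n=23: W (go to 17, an L position)
n=24: W (go to 18, an L position)
n=25: W (go to 19, an L position)
n=26: W (go to 18, an L position)
n=27: W (go to 19, an L position)
n=28: L (options 22(W), 20(W) are all W)
n=29: L (options 23(W), 21(W) are all W)
n=30: L (options 24(W), 22(W) are all W)
n=31: L (options 25(W), 23(W) are all W)
n=32: L (options 26(W), 24(W) are all W)
n=33: L (options 27(W), 25(W) are all W)
n=34: W (go to 28, an L position)
n=35: W (go to 29, an L position)
n=36: W (go to 30, an L position)
n=37: W (go to 31, an L position)
n=38: W (go to 32, an L position)
n=39: W (go to 33, an L position)
n=40: W (go to 32, an L position)
L entries with 1 ≤ n ≤ 40 (n=0 is outside the asked range and is not counted): n = 1, 2, 3, 4, 5, 14, 15, 16, 17, 18, 19, 28, 29, 30, 31, 32, 33; that makes 17.

17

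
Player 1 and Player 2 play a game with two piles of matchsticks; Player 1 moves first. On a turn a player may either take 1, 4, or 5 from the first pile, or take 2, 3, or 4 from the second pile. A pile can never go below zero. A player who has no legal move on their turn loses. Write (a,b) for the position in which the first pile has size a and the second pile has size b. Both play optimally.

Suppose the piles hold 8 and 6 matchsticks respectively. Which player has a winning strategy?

Player 2 wins.

Use the standard recursion: the mover loses at a terminal position; elsewhere, the mover wins exactly when some move hands the opponent an L position.
No move ever increases a pile, so every position that can arise here has a ≤ 8 and b ≤ 6; it is enough to label the cells with 0 ≤ a ≤ 8 and 0 ≤ b ≤ 6.
Every move lowers a or b (never raises either), so fill the grid row by row in increasing a, and left to right within a row: each cell's successors are then already labelled.
      b=0  b=1  b=2  b=3  b=4  b=5  b=6
a=0:    L    L    W    W    W    W    L
a=1:    W    W    L    L    W    W    W
a=2:    L    L    W    W    W    W    L
a=3:    W    W    L    L    W    W    W
a=4:    W    W    W    W    L    L    W
a=5:    W    W    W    W    W    W    W
a=6:    W    W    W    W    L    L    W
a=7:    W    W    W    W    W    W    W
a=8:    L    L    W    W    W    W    L
Cells with no legal move (terminal, hence L): (0,0), (0,1).
The remaining L cells, each justified by listing all of its moves:
(0,6): moves to (0,4)(W), (0,3)(W), (0,2)(W); every one is W ⇒ L
(1,2): moves to (0,2)(W), (1,0)(W); every one is W ⇒ L
(1,3): moves to (0,3)(W), (1,1)(W), (1,0)(W); every one is W ⇒ L
(2,0): the only move is to (1,0)(W), a W ⇒ L
(2,1): the only move is to (1,1)(W), a W ⇒ L
(2,6): moves to (1,6)(W), (2,4)(W), (2,3)(W), (2,2)(W); every one is W ⇒ L
(3,2): moves to (2,2)(W), (3,0)(W); every one is W ⇒ L
(3,3): moves to (2,3)(W), (3,1)(W), (3,0)(W); every one is W ⇒ L
(4,4): moves to (3,4)(W), (0,4)(W), (4,2)(W), (4,1)(W), (4,0)(W); every one is W ⇒ L
(4,5): moves to (3,5)(W), (0,5)(W), (4,3)(W), (4,2)(W), (4,1)(W); every one is W ⇒ L
(6,4): moves to (5,4)(W), (2,4)(W), (1,4)(W), (6,2)(W), (6,1)(W), (6,0)(W); every one is W ⇒ L
(6,5): moves to (5,5)(W), (2,5)(W), (1,5)(W), (6,3)(W), (6,2)(W), (6,1)(W); every one is W ⇒ L
(8,0): moves to (7,0)(W), (4,0)(W), (3,0)(W); every one is W ⇒ L
(8,1): moves to (7,1)(W), (4,1)(W), (3,1)(W); every one is W ⇒ L
(8,6): moves to (7,6)(W), (4,6)(W), (3,6)(W), (8,4)(W), (8,3)(W), (8,2)(W); every one is W ⇒ L
Every other cell has at least one move into one of the L cells above, so it is W.
Every move from (8,6) reaches a W position, so the mover loses.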